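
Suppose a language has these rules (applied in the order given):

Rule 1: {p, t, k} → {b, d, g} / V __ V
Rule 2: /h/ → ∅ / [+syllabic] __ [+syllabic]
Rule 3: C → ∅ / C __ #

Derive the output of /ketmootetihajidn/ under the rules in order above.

Rule 1 (intervocalic voicing): /t/ is a voiceless stop between vowels /o/ and /e/, so it voices to [d]. /t/ is a voiceless stop between vowels /e/ and /i/, so it voices to [d]. /ketmootetihajidn/ → ketmoodedihajidn.
Rule 2 (intervocalic h-deletion): /h/ occurs between vowels /i/ and /a/, so it deletes. /ketmoodedihajidn/ → ketmoodediajidn.
Rule 3 (final cluster simplification): /n/ is the second consonant of a word-final cluster /dn/, so it deletes. /ketmoodediajidn/ → ketmoodediajid.

ketmoodediajid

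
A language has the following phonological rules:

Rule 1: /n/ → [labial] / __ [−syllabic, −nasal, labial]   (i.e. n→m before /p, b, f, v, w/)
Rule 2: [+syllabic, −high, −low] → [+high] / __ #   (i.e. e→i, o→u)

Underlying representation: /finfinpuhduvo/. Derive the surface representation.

fimfimpuhduvu

Rule 1 (nasal place assimilation): /n/ precedes the labial consonant /f/, so it assimilates in place to [m]. /n/ precedes the labial consonant /p/, so it assimilates in place to [m]. /finfinpuhduvo/ → fimfimpuhduvo.
Rule 2 (final vowel raising): /o/ is a mid vowel in word-final position, so it raises to [u]. /fimfimpuhduvo/ → fimfimpuhduvu.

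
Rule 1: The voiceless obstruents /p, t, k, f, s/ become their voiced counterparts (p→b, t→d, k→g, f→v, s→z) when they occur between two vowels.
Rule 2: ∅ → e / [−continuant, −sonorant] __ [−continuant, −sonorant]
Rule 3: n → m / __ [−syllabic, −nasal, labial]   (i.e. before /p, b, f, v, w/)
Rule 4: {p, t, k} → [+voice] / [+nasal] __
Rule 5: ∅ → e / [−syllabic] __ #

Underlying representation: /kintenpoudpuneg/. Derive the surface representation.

kindemboudepunege

Rule 1 (intervocalic voicing): no segment meets the environment; /kintenpoudpuneg/ is unchanged.
Rule 2 (stop-cluster e-epenthesis): /d/ and /p/ form a stop–stop cluster, so [e] is inserted between them. /kintenpoudpuneg/ → kintenpoudepuneg.
Rule 3 (nasal place assimilation): /n/ precedes the labial consonant /p/, so it assimilates in place to [m]. /kintenpoudepuneg/ → kintempoudepuneg.
Rule 4 (post-nasal voicing): /t/ is a voiceless stop immediately after the nasal /n/, so it voices to [d]. /p/ is a voiceless stop immediately after the nasal /m/, so it voices to [b]. /kintempoudepuneg/ → kindemboudepuneg.
Rule 5 (final e-epenthesis): the form ends in the consonant /g/, so [e] is inserted word-finally. /kindemboudepuneg/ → kindemboudepunege.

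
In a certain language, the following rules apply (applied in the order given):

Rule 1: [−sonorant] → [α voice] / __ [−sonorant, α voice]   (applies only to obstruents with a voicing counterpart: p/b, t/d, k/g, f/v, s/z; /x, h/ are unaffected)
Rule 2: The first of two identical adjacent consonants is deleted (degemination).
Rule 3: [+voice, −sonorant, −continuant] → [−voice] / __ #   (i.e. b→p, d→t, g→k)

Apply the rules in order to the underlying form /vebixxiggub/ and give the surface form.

Rule 1 (regressive voicing assimilation): no segment meets the environment; /vebixxiggub/ is unchanged.
Rule 2 (degemination): /xx/ is a geminate; the first /x/ deletes. /gg/ is a geminate; the first /g/ deletes. /vebixxiggub/ → vebixigub.
Rule 3 (final devoicing): /b/ is a voiced stop in word-final position, so it devoices to [p]. /vebixigub/ → vebixigup.

vebixigup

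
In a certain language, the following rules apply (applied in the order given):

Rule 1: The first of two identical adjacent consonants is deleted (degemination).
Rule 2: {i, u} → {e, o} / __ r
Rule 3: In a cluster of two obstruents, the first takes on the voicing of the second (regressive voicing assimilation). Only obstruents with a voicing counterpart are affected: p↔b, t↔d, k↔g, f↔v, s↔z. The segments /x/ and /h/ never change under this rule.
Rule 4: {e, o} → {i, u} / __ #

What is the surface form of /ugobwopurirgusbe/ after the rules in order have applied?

ugobwoporerguzbi

Rule 1 (degemination): no segment meets the environment; /ugobwopurirgusbe/ is unchanged.
Rule 2 (pre-rhotic lowering): /u/ is a high vowel immediately before /r/, so it lowers to [o]. /i/ is a high vowel immediately before /r/, so it lowers to [e]. /ugobwopurirgusbe/ → ugobwoporergusbe.
Rule 3 (regressive voicing assimilation): /s/ precedes the voiced obstruent /b/, so it voices to [z] by assimilation. /ugobwoporergusbe/ → ugobwoporerguzbe.
Rule 4 (final vowel raising): /e/ is a mid vowel in word-final position, so it raises to [i]. /ugobwoporerguzbe/ → ugobwoporerguzbi.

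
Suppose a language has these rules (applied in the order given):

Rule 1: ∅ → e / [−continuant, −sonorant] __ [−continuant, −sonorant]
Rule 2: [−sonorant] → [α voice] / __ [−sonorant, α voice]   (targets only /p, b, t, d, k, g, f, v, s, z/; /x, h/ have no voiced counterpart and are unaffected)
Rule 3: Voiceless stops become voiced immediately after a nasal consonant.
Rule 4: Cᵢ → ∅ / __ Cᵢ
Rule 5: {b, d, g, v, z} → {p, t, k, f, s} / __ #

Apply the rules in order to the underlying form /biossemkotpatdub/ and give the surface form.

biosemgotepatedup

Rule 1 (stop-cluster e-epenthesis): /t/ and /p/ form a stop–stop cluster, so [e] is inserted between them. /t/ and /d/ form a stop–stop cluster, so [e] is inserted between them. /biossemkotpatdub/ → biossemkotepatedub.
Rule 2 (regressive voicing assimilation): no segment meets the environment; /biossemkotepatedub/ is unchanged.
Rule 3 (post-nasal voicing): /k/ is a voiceless stop immediately after the nasal /m/, so it voices to [g]. /biossemkotepatedub/ → biossemgotepatedub.
Rule 4 (degemination): /ss/ is a geminate; the first /s/ deletes. /biossemgotepatedub/ → biosemgotepatedub.
Rule 5 (final devoicing): /b/ is a voiced obstruent in word-final position, so it devoices to [p]. /biosemgotepatedub/ → biosemgotepatedup.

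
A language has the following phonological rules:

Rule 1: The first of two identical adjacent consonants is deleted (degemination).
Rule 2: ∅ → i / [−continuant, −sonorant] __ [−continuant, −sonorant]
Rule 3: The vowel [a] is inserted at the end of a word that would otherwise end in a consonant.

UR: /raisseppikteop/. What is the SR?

Rule 1 (degemination): /ss/ is a geminate; the first /s/ deletes. /pp/ is a geminate; the first /p/ deletes. /raisseppikteop/ → raisepikteop.
Rule 2 (stop-cluster i-epenthesis): /k/ and /t/ form a stop–stop cluster, so [i] is inserted between them. /raisepikteop/ → raisepikiteop.
Rule 3 (final a-epenthesis): the form ends in the consonant /p/, so [a] is inserted word-finally. /raisepikiteop/ → raisepikiteopa.

raisepikiteopa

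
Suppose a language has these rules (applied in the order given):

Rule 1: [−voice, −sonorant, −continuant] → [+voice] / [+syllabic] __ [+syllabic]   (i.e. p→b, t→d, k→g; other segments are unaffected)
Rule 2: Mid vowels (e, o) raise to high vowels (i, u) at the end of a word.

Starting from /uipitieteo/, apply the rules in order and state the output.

uibidiedeu

Rule 1 (intervocalic voicing): /p/ is a voiceless stop between vowels /i/ and /i/, so it voices to [b]. /t/ is a voiceless stop between vowels /i/ and /i/, so it voices to [d]. /t/ is a voiceless stop between vowels /e/ and /e/, so it voices to [d]. /uipitieteo/ → uibidiedeo.
Rule 2 (final vowel raising): /o/ is a mid vowel in word-final position, so it raises to [u]. /uibidiedeo/ → uibidiedeu.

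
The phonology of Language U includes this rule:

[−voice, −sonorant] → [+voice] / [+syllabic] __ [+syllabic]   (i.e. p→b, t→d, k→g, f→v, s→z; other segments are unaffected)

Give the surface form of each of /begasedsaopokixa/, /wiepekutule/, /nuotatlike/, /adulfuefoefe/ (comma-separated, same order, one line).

begazedsaobogixa, wiebegudule, nuodatlige, adulfuevoeve

/begasedsaopokixa/: /s/ is a voiceless obstruent between vowels /a/ and /e/, so it voices to [z]. /p/ is a voiceless obstruent between vowels /o/ and /o/, so it voices to [b]. /k/ is a voiceless obstruent between vowels /o/ and /i/, so it voices to [g]. → [begazedsaobogixa].
/wiepekutule/: /p/ is a voiceless obstruent between vowels /e/ and /e/, so it voices to [b]. /k/ is a voiceless obstruent between vowels /e/ and /u/, so it voices to [g]. /t/ is a voiceless obstruent between vowels /u/ and /u/, so it voices to [d]. → [wiebegudule].
/nuotatlike/: /t/ is a voiceless obstruent between vowels /o/ and /a/, so it voices to [d]. /k/ is a voiceless obstruent between vowels /i/ and /e/, so it voices to [g]. → [nuodatlige].
/adulfuefoefe/: /f/ is a voiceless obstruent between vowels /e/ and /o/, so it voices to [v]. /f/ is a voiceless obstruent between vowels /e/ and /e/, so it voices to [v]. → [adulfuevoeve].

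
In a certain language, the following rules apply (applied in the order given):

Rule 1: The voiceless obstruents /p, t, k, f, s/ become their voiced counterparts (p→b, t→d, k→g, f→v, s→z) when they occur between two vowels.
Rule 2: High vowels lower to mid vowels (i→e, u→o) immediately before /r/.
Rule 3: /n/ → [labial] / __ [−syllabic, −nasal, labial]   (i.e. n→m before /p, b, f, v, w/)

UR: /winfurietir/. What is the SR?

Rule 1 (intervocalic voicing): /t/ is a voiceless obstruent between vowels /e/ and /i/, so it voices to [d]. /winfurietir/ → winfuriedir.
Rule 2 (pre-rhotic lowering): /u/ is a high vowel immediately before /r/, so it lowers to [o]. /i/ is a high vowel immediately before /r/, so it lowers to [e]. /winfuriedir/ → winforieder.
Rule 3 (nasal place assimilation): /n/ precedes the labial consonant /f/, so it assimilates in place to [m]. /winforieder/ → wimforieder.

wimforieder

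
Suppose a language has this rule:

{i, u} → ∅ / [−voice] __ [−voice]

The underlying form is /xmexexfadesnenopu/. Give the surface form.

No segment of /xmexexfadesnenopu/ meets the structural description of the rule, so the form surfaces unchanged.

xmexexfadesnenopu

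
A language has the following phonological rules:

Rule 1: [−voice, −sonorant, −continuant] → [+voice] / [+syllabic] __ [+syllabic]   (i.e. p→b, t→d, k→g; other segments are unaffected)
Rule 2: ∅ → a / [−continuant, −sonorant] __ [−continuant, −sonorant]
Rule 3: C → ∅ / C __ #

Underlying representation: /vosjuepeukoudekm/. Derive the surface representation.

vosjuebeugoudek

Rule 1 (intervocalic voicing): /p/ is a voiceless stop between vowels /e/ and /e/, so it voices to [b]. /k/ is a voiceless stop between vowels /u/ and /o/, so it voices to [g]. /vosjuepeukoudekm/ → vosjuebeugoudekm.
Rule 2 (stop-cluster a-epenthesis): no segment meets the environment; /vosjuebeugoudekm/ is unchanged.
Rule 3 (final cluster simplification): /m/ is the second consonant of a word-final cluster /km/, so it deletes. /vosjuebeugoudekm/ → vosjuebeugoudek.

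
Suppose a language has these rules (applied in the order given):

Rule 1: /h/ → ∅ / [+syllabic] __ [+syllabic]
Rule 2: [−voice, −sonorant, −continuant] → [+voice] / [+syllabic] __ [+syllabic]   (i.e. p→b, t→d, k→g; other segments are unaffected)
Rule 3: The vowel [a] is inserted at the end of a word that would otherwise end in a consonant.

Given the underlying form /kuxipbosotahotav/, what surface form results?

Rule 1 (intervocalic h-deletion): /h/ occurs between vowels /a/ and /o/, so it deletes. /kuxipbosotahotav/ → kuxipbosotaotav.
Rule 2 (intervocalic voicing): /t/ is a voiceless stop between vowels /o/ and /a/, so it voices to [d]. /t/ is a voiceless stop between vowels /o/ and /a/, so it voices to [d]. /kuxipbosotaotav/ → kuxipbosodaodav.
Rule 3 (final a-epenthesis): the form ends in the consonant /v/, so [a] is inserted word-finally. /kuxipbosodaodav/ → kuxipbosodaodava.

kuxipbosodaodava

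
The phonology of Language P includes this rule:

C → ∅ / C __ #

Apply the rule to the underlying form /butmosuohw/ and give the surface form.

/w/ is the second consonant of a word-final cluster /hw/, so it deletes.
The other instances of /b/, /t/, /m/, /s/, /h/ do not occur in the required environment and remain unchanged.
Surface form: [butmosuoh].

butmosuoh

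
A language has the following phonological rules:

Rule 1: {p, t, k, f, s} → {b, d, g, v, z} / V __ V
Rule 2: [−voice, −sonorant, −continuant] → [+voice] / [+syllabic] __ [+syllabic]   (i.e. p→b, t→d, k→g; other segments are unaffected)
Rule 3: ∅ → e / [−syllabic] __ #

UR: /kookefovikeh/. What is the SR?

Rule 1 (intervocalic voicing): /k/ is a voiceless obstruent between vowels /o/ and /e/, so it voices to [g]. /f/ is a voiceless obstruent between vowels /e/ and /o/, so it voices to [v]. /k/ is a voiceless obstruent between vowels /i/ and /e/, so it voices to [g]. /kookefovikeh/ → koogevovigeh.
Rule 2 (intervocalic voicing): no segment meets the environment; /koogevovigeh/ is unchanged.
Rule 3 (final e-epenthesis): the form ends in the consonant /h/, so [e] is inserted word-finally. /koogevovigeh/ → koogevovigehe.

koogevovigehe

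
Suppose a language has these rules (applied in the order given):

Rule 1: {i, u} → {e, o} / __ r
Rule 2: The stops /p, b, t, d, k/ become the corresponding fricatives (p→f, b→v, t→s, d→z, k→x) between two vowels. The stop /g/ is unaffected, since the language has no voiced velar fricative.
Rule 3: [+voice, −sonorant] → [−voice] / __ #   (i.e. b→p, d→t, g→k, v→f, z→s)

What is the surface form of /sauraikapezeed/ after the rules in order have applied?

Rule 1 (pre-rhotic lowering): /u/ is a high vowel immediately before /r/, so it lowers to [o]. /sauraikapezeed/ → saoraikapezeed.
Rule 2 (intervocalic spirantization): /k/ is a stop between vowels /i/ and /a/, so it spirantizes to the fricative [x]. /p/ is a stop between vowels /a/ and /e/, so it spirantizes to the fricative [f]. /saoraikapezeed/ → saoraixafezeed.
Rule 3 (final devoicing): /d/ is a voiced obstruent in word-final position, so it devoices to [t]. /saoraixafezeed/ → saoraixafezeet.

saoraixafezeet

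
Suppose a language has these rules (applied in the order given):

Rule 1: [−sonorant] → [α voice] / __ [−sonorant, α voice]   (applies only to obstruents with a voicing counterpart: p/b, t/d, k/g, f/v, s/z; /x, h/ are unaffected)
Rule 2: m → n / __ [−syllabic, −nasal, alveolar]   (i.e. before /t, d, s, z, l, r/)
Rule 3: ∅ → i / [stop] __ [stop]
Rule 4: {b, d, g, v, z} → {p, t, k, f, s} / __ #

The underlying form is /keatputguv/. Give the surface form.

Rule 1 (regressive voicing assimilation): /t/ precedes the voiced obstruent /g/, so it voices to [d] by assimilation. /keatputguv/ → keatpudguv.
Rule 2 (nasal place assimilation): no segment meets the environment; /keatpudguv/ is unchanged.
Rule 3 (stop-cluster i-epenthesis): /t/ and /p/ form a stop–stop cluster, so [i] is inserted between them. /d/ and /g/ form a stop–stop cluster, so [i] is inserted between them. /keatpudguv/ → keatipudiguv.
Rule 4 (final devoicing): /v/ is a voiced obstruent in word-final position, so it devoices to [f]. /keatipudiguv/ → keatipudiguf.

keatipudiguf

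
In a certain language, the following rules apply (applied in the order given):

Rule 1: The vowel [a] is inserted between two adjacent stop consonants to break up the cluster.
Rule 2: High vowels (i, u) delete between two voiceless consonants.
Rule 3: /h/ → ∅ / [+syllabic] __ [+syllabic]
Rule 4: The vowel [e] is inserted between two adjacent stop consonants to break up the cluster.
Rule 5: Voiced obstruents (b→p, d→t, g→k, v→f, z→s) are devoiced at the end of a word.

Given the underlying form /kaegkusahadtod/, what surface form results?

Rule 1 (stop-cluster a-epenthesis): /g/ and /k/ form a stop–stop cluster, so [a] is inserted between them. /d/ and /t/ form a stop–stop cluster, so [a] is inserted between them. /kaegkusahadtod/ → kaegakusahadatod.
Rule 2 (high vowel syncope): /u/ is a high vowel flanked by voiceless consonants /k/ and /s/, so it deletes. /kaegakusahadatod/ → kaegaksahadatod.
Rule 3 (intervocalic h-deletion): /h/ occurs between vowels /a/ and /a/, so it deletes. /kaegaksahadatod/ → kaegaksaadatod.
Rule 4 (stop-cluster e-epenthesis): no segment meets the environment; /kaegaksaadatod/ is unchanged.
Rule 5 (final devoicing): /d/ is a voiced obstruent in word-final position, so it devoices to [t]. /kaegaksaadatod/ → kaegaksaadatot.

kaegaksaadatot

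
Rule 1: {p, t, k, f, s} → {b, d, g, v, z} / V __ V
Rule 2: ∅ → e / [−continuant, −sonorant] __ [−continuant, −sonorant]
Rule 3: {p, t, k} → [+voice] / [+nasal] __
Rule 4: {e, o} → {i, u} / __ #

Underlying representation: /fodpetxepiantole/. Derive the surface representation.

Rule 1 (intervocalic voicing): /p/ is a voiceless obstruent between vowels /e/ and /i/, so it voices to [b]. /fodpetxepiantole/ → fodpetxebiantole.
Rule 2 (stop-cluster e-epenthesis): /d/ and /p/ form a stop–stop cluster, so [e] is inserted between them. /fodpetxebiantole/ → fodepetxebiantole.
Rule 3 (post-nasal voicing): /t/ is a voiceless stop immediately after the nasal /n/, so it voices to [d]. /fodepetxebiantole/ → fodepetxebiandole.
Rule 4 (final vowel raising): /e/ is a mid vowel in word-final position, so it raises to [i]. /fodepetxebiandole/ → fodepetxebiandoli.

fodepetxebiandoli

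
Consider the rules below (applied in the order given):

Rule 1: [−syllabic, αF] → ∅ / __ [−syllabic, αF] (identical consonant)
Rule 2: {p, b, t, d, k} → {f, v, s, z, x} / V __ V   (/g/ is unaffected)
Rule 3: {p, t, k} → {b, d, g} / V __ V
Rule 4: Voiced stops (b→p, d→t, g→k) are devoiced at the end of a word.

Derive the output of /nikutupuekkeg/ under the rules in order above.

nixusufuexek

Rule 1 (degemination): /kk/ is a geminate; the first /k/ deletes. /nikutupuekkeg/ → nikutupuekeg.
Rule 2 (intervocalic spirantization): /k/ is a stop between vowels /i/ and /u/, so it spirantizes to the fricative [x]. /t/ is a stop between vowels /u/ and /u/, so it spirantizes to the fricative [s]. /p/ is a stop between vowels /u/ and /u/, so it spirantizes to the fricative [f]. /k/ is a stop between vowels /e/ and /e/, so it spirantizes to the fricative [x]. /nikutupuekeg/ → nixusufuexeg.
Rule 3 (intervocalic voicing): no segment meets the environment; /nixusufuexeg/ is unchanged.
Rule 4 (final devoicing): /g/ is a voiced stop in word-final position, so it devoices to [k]. /nixusufuexeg/ → nixusufuexek.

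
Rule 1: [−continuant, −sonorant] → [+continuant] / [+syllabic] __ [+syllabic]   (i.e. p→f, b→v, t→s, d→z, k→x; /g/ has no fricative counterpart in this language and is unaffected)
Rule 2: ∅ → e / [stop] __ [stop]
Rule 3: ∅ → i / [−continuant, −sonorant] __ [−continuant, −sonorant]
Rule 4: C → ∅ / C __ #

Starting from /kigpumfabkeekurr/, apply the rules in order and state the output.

kigepumfabekeexur

Rule 1 (intervocalic spirantization): /k/ is a stop between vowels /e/ and /u/, so it spirantizes to the fricative [x]. /kigpumfabkeekurr/ → kigpumfabkeexurr.
Rule 2 (stop-cluster e-epenthesis): /g/ and /p/ form a stop–stop cluster, so [e] is inserted between them. /b/ and /k/ form a stop–stop cluster, so [e] is inserted between them. /kigpumfabkeexurr/ → kigepumfabekeexurr.
Rule 3 (stop-cluster i-epenthesis): no segment meets the environment; /kigepumfabekeexurr/ is unchanged.
Rule 4 (final cluster simplification): /r/ is the second consonant of a word-final cluster /rr/, so it deletes. /kigepumfabekeexurr/ → kigepumfabekeexur.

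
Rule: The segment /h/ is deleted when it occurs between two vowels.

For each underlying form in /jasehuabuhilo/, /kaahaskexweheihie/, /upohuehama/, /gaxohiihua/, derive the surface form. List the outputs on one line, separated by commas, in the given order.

jaseuabuilo, kaaaskexweeiie, upoueama, gaxoiiua

/jasehuabuhilo/: /h/ occurs between vowels /e/ and /u/, so it deletes. /h/ occurs between vowels /u/ and /i/, so it deletes. → [jaseuabuilo].
/kaahaskexweheihie/: /h/ occurs between vowels /a/ and /a/, so it deletes. /h/ occurs between vowels /e/ and /e/, so it deletes. /h/ occurs between vowels /i/ and /i/, so it deletes. → [kaaaskexweeiie].
/upohuehama/: /h/ occurs between vowels /o/ and /u/, so it deletes. /h/ occurs between vowels /e/ and /a/, so it deletes. → [upoueama].
/gaxohiihua/: /h/ occurs between vowels /o/ and /i/, so it deletes. /h/ occurs between vowels /i/ and /u/, so it deletes. → [gaxoiiua].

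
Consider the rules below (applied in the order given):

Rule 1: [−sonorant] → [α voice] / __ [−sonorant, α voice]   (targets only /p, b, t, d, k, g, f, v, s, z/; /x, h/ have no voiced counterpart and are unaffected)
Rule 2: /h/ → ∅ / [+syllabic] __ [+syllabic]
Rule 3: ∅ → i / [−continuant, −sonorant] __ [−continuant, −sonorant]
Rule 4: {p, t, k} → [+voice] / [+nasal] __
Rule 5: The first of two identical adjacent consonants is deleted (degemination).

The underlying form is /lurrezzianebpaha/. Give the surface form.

lurezianepipaa

Rule 1 (regressive voicing assimilation): /b/ precedes the voiceless obstruent /p/, so it devoices to [p] by assimilation. /lurrezzianebpaha/ → lurrezzianeppaha.
Rule 2 (intervocalic h-deletion): /h/ occurs between vowels /a/ and /a/, so it deletes. /lurrezzianeppaha/ → lurrezzianeppaa.
Rule 3 (stop-cluster i-epenthesis): /p/ and /p/ form a stop–stop cluster, so [i] is inserted between them. /lurrezzianeppaa/ → lurrezzianepipaa.
Rule 4 (post-nasal voicing): no segment meets the environment; /lurrezzianepipaa/ is unchanged.
Rule 5 (degemination): /rr/ is a geminate; the first /r/ deletes. /zz/ is a geminate; the first /z/ deletes. /lurrezzianepipaa/ → lurezianepipaa.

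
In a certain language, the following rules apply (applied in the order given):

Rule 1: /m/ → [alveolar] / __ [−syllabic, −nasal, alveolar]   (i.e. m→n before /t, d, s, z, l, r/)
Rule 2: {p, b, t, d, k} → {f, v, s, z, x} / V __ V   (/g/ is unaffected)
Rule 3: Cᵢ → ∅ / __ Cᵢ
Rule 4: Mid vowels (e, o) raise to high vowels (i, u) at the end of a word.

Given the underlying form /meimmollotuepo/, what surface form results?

Rule 1 (nasal place assimilation): no segment meets the environment; /meimmollotuepo/ is unchanged.
Rule 2 (intervocalic spirantization): /t/ is a stop between vowels /o/ and /u/, so it spirantizes to the fricative [s]. /p/ is a stop between vowels /e/ and /o/, so it spirantizes to the fricative [f]. /meimmollotuepo/ → meimmollosuefo.
Rule 3 (degemination): /mm/ is a geminate; the first /m/ deletes. /ll/ is a geminate; the first /l/ deletes. /meimmollosuefo/ → meimolosuefo.
Rule 4 (final vowel raising): /o/ is a mid vowel in word-final position, so it raises to [u]. /meimolosuefo/ → meimolosuefu.

meimolosuefu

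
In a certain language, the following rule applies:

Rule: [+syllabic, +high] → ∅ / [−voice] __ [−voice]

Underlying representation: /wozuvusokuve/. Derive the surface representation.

wozuvusokuve

No segment of /wozuvusokuve/ meets the structural description of the rule, so the form surfaces unchanged.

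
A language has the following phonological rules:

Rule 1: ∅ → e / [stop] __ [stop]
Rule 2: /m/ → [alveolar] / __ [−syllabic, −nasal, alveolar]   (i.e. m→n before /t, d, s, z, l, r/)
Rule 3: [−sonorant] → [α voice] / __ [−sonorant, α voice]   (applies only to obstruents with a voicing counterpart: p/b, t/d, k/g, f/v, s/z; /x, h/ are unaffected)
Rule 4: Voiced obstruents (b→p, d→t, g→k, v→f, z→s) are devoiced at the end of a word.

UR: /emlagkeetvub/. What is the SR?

enlagekeedvup

Rule 1 (stop-cluster e-epenthesis): /g/ and /k/ form a stop–stop cluster, so [e] is inserted between them. /emlagkeetvub/ → emlagekeetvub.
Rule 2 (nasal place assimilation): /m/ precedes the alveolar consonant /l/, so it assimilates in place to [n]. /emlagekeetvub/ → enlagekeetvub.
Rule 3 (regressive voicing assimilation): /t/ precedes the voiced obstruent /v/, so it voices to [d] by assimilation. /enlagekeetvub/ → enlagekeedvub.
Rule 4 (final devoicing): /b/ is a voiced obstruent in word-final position, so it devoices to [p]. /enlagekeedvub/ → enlagekeedvup.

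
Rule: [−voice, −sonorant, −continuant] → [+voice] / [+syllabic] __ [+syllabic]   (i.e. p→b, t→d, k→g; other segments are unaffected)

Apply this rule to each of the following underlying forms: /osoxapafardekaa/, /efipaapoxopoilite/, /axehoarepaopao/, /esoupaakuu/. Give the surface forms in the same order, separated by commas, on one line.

/osoxapafardekaa/: /p/ is a voiceless stop between vowels /a/ and /a/, so it voices to [b]. /k/ is a voiceless stop between vowels /e/ and /a/, so it voices to [g]. → [osoxabafardegaa].
/efipaapoxopoilite/: /p/ is a voiceless stop between vowels /i/ and /a/, so it voices to [b]. /p/ is a voiceless stop between vowels /a/ and /o/, so it voices to [b]. /p/ is a voiceless stop between vowels /o/ and /o/, so it voices to [b]. /t/ is a voiceless stop between vowels /i/ and /e/, so it voices to [d]. → [efibaaboxoboilide].
/axehoarepaopao/: /p/ is a voiceless stop between vowels /e/ and /a/, so it voices to [b]. /p/ is a voiceless stop between vowels /o/ and /a/, so it voices to [b]. → [axehoarebaobao].
/esoupaakuu/: /p/ is a voiceless stop between vowels /u/ and /a/, so it voices to [b]. /k/ is a voiceless stop between vowels /a/ and /u/, so it voices to [g]. → [esoubaaguu].

osoxabafardegaa, efibaaboxoboilide, axehoarebaobao, esoubaaguu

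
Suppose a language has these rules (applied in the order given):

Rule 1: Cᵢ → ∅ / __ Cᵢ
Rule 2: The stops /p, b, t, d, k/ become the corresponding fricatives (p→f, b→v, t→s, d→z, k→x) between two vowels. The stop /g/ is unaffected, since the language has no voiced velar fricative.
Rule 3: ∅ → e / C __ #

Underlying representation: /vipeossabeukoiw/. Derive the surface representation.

vifeosaveuxoiwe

Rule 1 (degemination): /ss/ is a geminate; the first /s/ deletes. /vipeossabeukoiw/ → vipeosabeukoiw.
Rule 2 (intervocalic spirantization): /p/ is a stop between vowels /i/ and /e/, so it spirantizes to the fricative [f]. /b/ is a stop between vowels /a/ and /e/, so it spirantizes to the fricative [v]. /k/ is a stop between vowels /u/ and /o/, so it spirantizes to the fricative [x]. /vipeosabeukoiw/ → vifeosaveuxoiw.
Rule 3 (final e-epenthesis): the form ends in the consonant /w/, so [e] is inserted word-finally. /vifeosaveuxoiw/ → vifeosaveuxoiwe.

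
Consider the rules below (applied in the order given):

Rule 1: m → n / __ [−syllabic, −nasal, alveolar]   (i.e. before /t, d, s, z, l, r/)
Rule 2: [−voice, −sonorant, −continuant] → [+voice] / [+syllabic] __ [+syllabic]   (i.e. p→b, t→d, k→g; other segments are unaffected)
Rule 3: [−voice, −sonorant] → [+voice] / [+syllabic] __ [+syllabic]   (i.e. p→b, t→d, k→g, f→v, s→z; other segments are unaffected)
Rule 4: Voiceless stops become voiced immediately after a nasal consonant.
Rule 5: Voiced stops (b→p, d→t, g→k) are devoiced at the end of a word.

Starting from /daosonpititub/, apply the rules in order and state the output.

Rule 1 (nasal place assimilation): no segment meets the environment; /daosonpititub/ is unchanged.
Rule 2 (intervocalic voicing): /t/ is a voiceless stop between vowels /i/ and /i/, so it voices to [d]. /t/ is a voiceless stop between vowels /i/ and /u/, so it voices to [d]. /daosonpititub/ → daosonpididub.
Rule 3 (intervocalic voicing): /s/ is a voiceless obstruent between vowels /o/ and /o/, so it voices to [z]. /daosonpididub/ → daozonpididub.
Rule 4 (post-nasal voicing): /p/ is a voiceless stop immediately after the nasal /n/, so it voices to [b]. /daozonpididub/ → daozonbididub.
Rule 5 (final devoicing): /b/ is a voiced stop in word-final position, so it devoices to [p]. /daozonbididub/ → daozonbididup.

daozonbididup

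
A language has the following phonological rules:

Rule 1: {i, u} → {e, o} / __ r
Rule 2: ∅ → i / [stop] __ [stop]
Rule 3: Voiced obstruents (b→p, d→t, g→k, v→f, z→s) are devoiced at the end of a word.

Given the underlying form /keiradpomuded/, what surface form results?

keeradipomudet

Rule 1 (pre-rhotic lowering): /i/ is a high vowel immediately before /r/, so it lowers to [e]. /keiradpomuded/ → keeradpomuded.
Rule 2 (stop-cluster i-epenthesis): /d/ and /p/ form a stop–stop cluster, so [i] is inserted between them. /keeradpomuded/ → keeradipomuded.
Rule 3 (final devoicing): /d/ is a voiced obstruent in word-final position, so it devoices to [t]. /keeradipomuded/ → keeradipomudet.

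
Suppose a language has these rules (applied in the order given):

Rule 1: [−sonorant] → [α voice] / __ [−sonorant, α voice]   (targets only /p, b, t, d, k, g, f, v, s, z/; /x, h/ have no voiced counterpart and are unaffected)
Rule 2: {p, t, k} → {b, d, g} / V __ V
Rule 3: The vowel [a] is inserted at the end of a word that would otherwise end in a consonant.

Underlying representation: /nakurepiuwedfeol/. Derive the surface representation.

Rule 1 (regressive voicing assimilation): /d/ precedes the voiceless obstruent /f/, so it devoices to [t] by assimilation. /nakurepiuwedfeol/ → nakurepiuwetfeol.
Rule 2 (intervocalic voicing): /k/ is a voiceless stop between vowels /a/ and /u/, so it voices to [g]. /p/ is a voiceless stop between vowels /e/ and /i/, so it voices to [b]. /nakurepiuwetfeol/ → nagurebiuwetfeol.
Rule 3 (final a-epenthesis): the form ends in the consonant /l/, so [a] is inserted word-finally. /nagurebiuwetfeol/ → nagurebiuwetfeola.

nagurebiuwetfeola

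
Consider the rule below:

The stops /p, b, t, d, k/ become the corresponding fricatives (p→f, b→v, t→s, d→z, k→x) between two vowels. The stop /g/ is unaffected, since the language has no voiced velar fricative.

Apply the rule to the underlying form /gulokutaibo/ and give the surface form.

/k/ is a stop between vowels /o/ and /u/, so it spirantizes to the fricative [x].
/t/ is a stop between vowels /u/ and /a/, so it spirantizes to the fricative [s].
/b/ is a stop between vowels /i/ and /o/, so it spirantizes to the fricative [v].
Surface form: [guloxusaivo].

guloxusaivo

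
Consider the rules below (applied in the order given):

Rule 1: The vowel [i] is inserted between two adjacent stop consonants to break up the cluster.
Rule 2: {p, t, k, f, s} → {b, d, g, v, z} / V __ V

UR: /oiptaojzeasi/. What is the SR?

oibidaojzeazi

Rule 1 (stop-cluster i-epenthesis): /p/ and /t/ form a stop–stop cluster, so [i] is inserted between them. /oiptaojzeasi/ → oipitaojzeasi.
Rule 2 (intervocalic voicing): /p/ is a voiceless obstruent between vowels /i/ and /i/, so it voices to [b]. /t/ is a voiceless obstruent between vowels /i/ and /a/, so it voices to [d]. /s/ is a voiceless obstruent between vowels /a/ and /i/, so it voices to [z]. /oipitaojzeasi/ → oibidaojzeazi.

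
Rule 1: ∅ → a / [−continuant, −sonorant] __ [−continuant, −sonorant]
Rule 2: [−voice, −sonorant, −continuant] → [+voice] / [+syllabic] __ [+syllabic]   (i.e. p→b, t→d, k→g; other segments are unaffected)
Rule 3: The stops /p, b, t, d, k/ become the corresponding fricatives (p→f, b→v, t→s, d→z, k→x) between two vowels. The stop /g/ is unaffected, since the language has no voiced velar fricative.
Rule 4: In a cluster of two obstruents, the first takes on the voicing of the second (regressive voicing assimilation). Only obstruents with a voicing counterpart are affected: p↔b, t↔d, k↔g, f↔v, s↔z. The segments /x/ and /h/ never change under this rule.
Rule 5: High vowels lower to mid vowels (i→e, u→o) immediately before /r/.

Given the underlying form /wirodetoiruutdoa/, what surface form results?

werozezoeruuzazoa

Rule 1 (stop-cluster a-epenthesis): /t/ and /d/ form a stop–stop cluster, so [a] is inserted between them. /wirodetoiruutdoa/ → wirodetoiruutadoa.
Rule 2 (intervocalic voicing): /t/ is a voiceless stop between vowels /e/ and /o/, so it voices to [d]. /t/ is a voiceless stop between vowels /u/ and /a/, so it voices to [d]. /wirodetoiruutadoa/ → wirodedoiruudadoa.
Rule 3 (intervocalic spirantization): /d/ is a stop between vowels /o/ and /e/, so it spirantizes to the fricative [z]. /d/ is a stop between vowels /e/ and /o/, so it spirantizes to the fricative [z]. /d/ is a stop between vowels /u/ and /a/, so it spirantizes to the fricative [z]. /d/ is a stop between vowels /a/ and /o/, so it spirantizes to the fricative [z]. /wirodedoiruudadoa/ → wirozezoiruuzazoa.
Rule 4 (regressive voicing assimilation): no segment meets the environment; /wirozezoiruuzazoa/ is unchanged.
Rule 5 (pre-rhotic lowering): /i/ is a high vowel immediately before /r/, so it lowers to [e]. /i/ is a high vowel immediately before /r/, so it lowers to [e]. /wirozezoiruuzazoa/ → werozezoeruuzazoa.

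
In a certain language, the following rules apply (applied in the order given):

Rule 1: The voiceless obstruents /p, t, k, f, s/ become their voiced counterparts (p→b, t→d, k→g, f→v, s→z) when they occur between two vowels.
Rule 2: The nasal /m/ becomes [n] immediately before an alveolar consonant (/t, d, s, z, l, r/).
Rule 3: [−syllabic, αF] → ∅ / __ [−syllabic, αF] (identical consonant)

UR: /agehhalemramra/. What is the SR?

agehalenranra

Rule 1 (intervocalic voicing): no segment meets the environment; /agehhalemramra/ is unchanged.
Rule 2 (nasal place assimilation): /m/ precedes the alveolar consonant /r/, so it assimilates in place to [n]. /m/ precedes the alveolar consonant /r/, so it assimilates in place to [n]. /agehhalemramra/ → agehhalenranra.
Rule 3 (degemination): /hh/ is a geminate; the first /h/ deletes. /agehhalenranra/ → agehalenranra.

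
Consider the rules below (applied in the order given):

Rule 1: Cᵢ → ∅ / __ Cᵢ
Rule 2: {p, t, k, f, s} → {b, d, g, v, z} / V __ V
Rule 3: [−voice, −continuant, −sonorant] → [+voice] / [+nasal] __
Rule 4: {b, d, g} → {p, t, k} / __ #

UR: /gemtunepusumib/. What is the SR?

Rule 1 (degemination): no segment meets the environment; /gemtunepusumib/ is unchanged.
Rule 2 (intervocalic voicing): /p/ is a voiceless obstruent between vowels /e/ and /u/, so it voices to [b]. /s/ is a voiceless obstruent between vowels /u/ and /u/, so it voices to [z]. /gemtunepusumib/ → gemtunebuzumib.
Rule 3 (post-nasal voicing): /t/ is a voiceless stop immediately after the nasal /m/, so it voices to [d]. /gemtunebuzumib/ → gemdunebuzumib.
Rule 4 (final devoicing): /b/ is a voiced stop in word-final position, so it devoices to [p]. /gemdunebuzumib/ → gemdunebuzumip.

gemdunebuzumip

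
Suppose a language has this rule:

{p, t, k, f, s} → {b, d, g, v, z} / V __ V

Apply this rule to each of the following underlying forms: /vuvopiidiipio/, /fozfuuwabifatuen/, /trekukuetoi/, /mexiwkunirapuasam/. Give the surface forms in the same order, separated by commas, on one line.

/vuvopiidiipio/: /p/ is a voiceless obstruent between vowels /o/ and /i/, so it voices to [b]. /p/ is a voiceless obstruent between vowels /i/ and /i/, so it voices to [b]. → [vuvobiidiibio].
/fozfuuwabifatuen/: /f/ is a voiceless obstruent between vowels /i/ and /a/, so it voices to [v]. /t/ is a voiceless obstruent between vowels /a/ and /u/, so it voices to [d]. → [fozfuuwabivaduen].
/trekukuetoi/: /k/ is a voiceless obstruent between vowels /e/ and /u/, so it voices to [g]. /k/ is a voiceless obstruent between vowels /u/ and /u/, so it voices to [g]. /t/ is a voiceless obstruent between vowels /e/ and /o/, so it voices to [d]. → [treguguedoi].
/mexiwkunirapuasam/: /p/ is a voiceless obstruent between vowels /a/ and /u/, so it voices to [b]. /s/ is a voiceless obstruent between vowels /a/ and /a/, so it voices to [z]. → [mexiwkunirabuazam].

vuvobiidiibio, fozfuuwabivaduen, treguguedoi, mexiwkunirabuazam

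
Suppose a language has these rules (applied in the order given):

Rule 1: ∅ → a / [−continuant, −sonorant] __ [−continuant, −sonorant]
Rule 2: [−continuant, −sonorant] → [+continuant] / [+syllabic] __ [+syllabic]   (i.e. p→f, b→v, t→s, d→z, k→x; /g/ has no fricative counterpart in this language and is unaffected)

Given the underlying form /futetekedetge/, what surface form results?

fusesexezesage

Rule 1 (stop-cluster a-epenthesis): /t/ and /g/ form a stop–stop cluster, so [a] is inserted between them. /futetekedetge/ → futetekedetage.
Rule 2 (intervocalic spirantization): /t/ is a stop between vowels /u/ and /e/, so it spirantizes to the fricative [s]. /t/ is a stop between vowels /e/ and /e/, so it spirantizes to the fricative [s]. /k/ is a stop between vowels /e/ and /e/, so it spirantizes to the fricative [x]. /d/ is a stop between vowels /e/ and /e/, so it spirantizes to the fricative [z]. /t/ is a stop between vowels /e/ and /a/, so it spirantizes to the fricative [s]. /futetekedetage/ → fusesexezesage.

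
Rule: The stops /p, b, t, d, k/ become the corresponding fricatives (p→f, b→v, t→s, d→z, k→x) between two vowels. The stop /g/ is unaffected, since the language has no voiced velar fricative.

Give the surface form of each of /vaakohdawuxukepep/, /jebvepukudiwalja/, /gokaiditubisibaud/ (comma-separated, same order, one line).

/vaakohdawuxukepep/: /k/ is a stop between vowels /a/ and /o/, so it spirantizes to the fricative [x]. /k/ is a stop between vowels /u/ and /e/, so it spirantizes to the fricative [x]. /p/ is a stop between vowels /e/ and /e/, so it spirantizes to the fricative [f]. → [vaaxohdawuxuxefep].
/jebvepukudiwalja/: /p/ is a stop between vowels /e/ and /u/, so it spirantizes to the fricative [f]. /k/ is a stop between vowels /u/ and /u/, so it spirantizes to the fricative [x]. /d/ is a stop between vowels /u/ and /i/, so it spirantizes to the fricative [z]. → [jebvefuxuziwalja].
/gokaiditubisibaud/: /k/ is a stop between vowels /o/ and /a/, so it spirantizes to the fricative [x]. /d/ is a stop between vowels /i/ and /i/, so it spirantizes to the fricative [z]. /t/ is a stop between vowels /i/ and /u/, so it spirantizes to the fricative [s]. /b/ is a stop between vowels /u/ and /i/, so it spirantizes to the fricative [v]. /b/ is a stop between vowels /i/ and /a/, so it spirantizes to the fricative [v]. → [goxaizisuvisivaud].

vaaxohdawuxuxefep, jebvefuxuziwalja, goxaizisuvisivaud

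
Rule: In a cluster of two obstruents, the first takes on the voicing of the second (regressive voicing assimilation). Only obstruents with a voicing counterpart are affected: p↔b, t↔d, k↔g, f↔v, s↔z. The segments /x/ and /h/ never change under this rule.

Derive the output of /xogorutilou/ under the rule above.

No segment of /xogorutilou/ meets the structural description of the rule, so the form surfaces unchanged.

xogorutilou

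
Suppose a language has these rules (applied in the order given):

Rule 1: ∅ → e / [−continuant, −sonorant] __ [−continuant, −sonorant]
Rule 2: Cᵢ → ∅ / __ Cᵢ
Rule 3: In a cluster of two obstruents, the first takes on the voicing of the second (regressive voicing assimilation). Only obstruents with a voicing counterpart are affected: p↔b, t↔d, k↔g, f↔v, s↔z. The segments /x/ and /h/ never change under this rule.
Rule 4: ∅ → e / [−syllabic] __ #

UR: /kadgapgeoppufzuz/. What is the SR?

Rule 1 (stop-cluster e-epenthesis): /d/ and /g/ form a stop–stop cluster, so [e] is inserted between them. /p/ and /g/ form a stop–stop cluster, so [e] is inserted between them. /p/ and /p/ form a stop–stop cluster, so [e] is inserted between them. /kadgapgeoppufzuz/ → kadegapegeopepufzuz.
Rule 2 (degemination): no segment meets the environment; /kadegapegeopepufzuz/ is unchanged.
Rule 3 (regressive voicing assimilation): /f/ precedes the voiced obstruent /z/, so it voices to [v] by assimilation. /kadegapegeopepufzuz/ → kadegapegeopepuvzuz.
Rule 4 (final e-epenthesis): the form ends in the consonant /z/, so [e] is inserted word-finally. /kadegapegeopepuvzuz/ → kadegapegeopepuvzuze.

kadegapegeopepuvzuze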